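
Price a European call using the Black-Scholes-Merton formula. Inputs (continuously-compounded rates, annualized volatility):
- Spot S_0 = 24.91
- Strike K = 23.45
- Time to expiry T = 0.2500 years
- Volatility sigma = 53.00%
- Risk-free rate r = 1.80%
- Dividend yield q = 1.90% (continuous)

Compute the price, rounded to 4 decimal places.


Answer: Price = 3.3254

Derivation:
d1 = (ln(S/K) + (r - q + 0.5*sigma^2) * T) / (sigma * sqrt(T)) = 0.35947673
d2 = d1 - sigma * sqrt(T) = 0.09447673
exp(-rT) = 0.99551011; exp(-qT) = 0.99526126
C = S_0 * exp(-qT) * N(d1) - K * exp(-rT) * N(d2)
N(d1) = 0.64038076; N(d2) = 0.53763477
C = 24.9100 * 0.99526126 * 0.64038076 - 23.4500 * 0.99551011 * 0.53763477 = 3.3254


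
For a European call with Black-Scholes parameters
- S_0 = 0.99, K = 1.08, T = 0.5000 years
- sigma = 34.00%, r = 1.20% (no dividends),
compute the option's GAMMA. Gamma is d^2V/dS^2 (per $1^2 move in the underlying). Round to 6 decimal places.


d1 = -0.2167547532; d2 = -0.4571710588
phi(d1) = 0.3896798226; exp(-qT) = 1.0000000000; exp(-rT) = 0.9940179641
Gamma = exp(-qT) * phi(d1) / (S * sigma * sqrt(T)) = 1.0000000000 * 0.3896798226 / (0.9900 * 0.3400 * 0.7071067812) = 1.637227

Answer: Gamma = 1.637227


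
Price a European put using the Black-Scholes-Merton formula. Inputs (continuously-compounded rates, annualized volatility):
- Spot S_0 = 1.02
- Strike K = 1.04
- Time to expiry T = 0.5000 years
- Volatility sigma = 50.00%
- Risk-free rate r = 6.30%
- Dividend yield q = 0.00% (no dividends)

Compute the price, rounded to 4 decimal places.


Answer: Price = 0.1362

Derivation:
d1 = (ln(S/K) + (r - q + 0.5*sigma^2) * T) / (sigma * sqrt(T)) = 0.21094951
d2 = d1 - sigma * sqrt(T) = -0.14260388
exp(-rT) = 0.96899096; exp(-qT) = 1.00000000
P = K * exp(-rT) * N(-d2) - S_0 * exp(-qT) * N(-d1)
N(-d1) = 0.41646334; N(-d2) = 0.55669848
P = 1.0400 * 0.96899096 * 0.55669848 - 1.0200 * 1.00000000 * 0.41646334 = 0.1362


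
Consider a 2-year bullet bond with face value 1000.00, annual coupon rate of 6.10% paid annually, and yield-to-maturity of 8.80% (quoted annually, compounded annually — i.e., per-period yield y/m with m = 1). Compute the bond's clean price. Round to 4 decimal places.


Coupon per period c = face * coupon_rate / m = 61.000000
Periods per year m = 1; per-period yield y/m = 0.088000
Number of cashflows N = 2
Cashflows (t years, CF_t, discount factor 1/(1+y/m)^(m*t), PV):
  t = 1.0000: CF_t = 61.000000, DF = 0.919118, PV = 56.066176
  t = 2.0000: CF_t = 1061.000000, DF = 0.844777, PV = 896.308661
Price P = sum_t PV_t = 952.374838

Answer: Price = 952.3748


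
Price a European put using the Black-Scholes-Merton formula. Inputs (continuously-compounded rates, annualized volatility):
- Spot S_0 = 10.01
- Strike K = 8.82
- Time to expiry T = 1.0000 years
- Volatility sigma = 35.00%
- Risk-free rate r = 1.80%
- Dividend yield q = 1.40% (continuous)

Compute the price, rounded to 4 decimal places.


d1 = (ln(S/K) + (r - q + 0.5*sigma^2) * T) / (sigma * sqrt(T)) = 0.54803635
d2 = d1 - sigma * sqrt(T) = 0.19803635
exp(-rT) = 0.98216103; exp(-qT) = 0.98609754
P = K * exp(-rT) * N(-d2) - S_0 * exp(-qT) * N(-d1)
N(-d1) = 0.29183347; N(-d2) = 0.42150831
P = 8.8200 * 0.98216103 * 0.42150831 - 10.0100 * 0.98609754 * 0.29183347 = 0.7707

Answer: Price = 0.7707


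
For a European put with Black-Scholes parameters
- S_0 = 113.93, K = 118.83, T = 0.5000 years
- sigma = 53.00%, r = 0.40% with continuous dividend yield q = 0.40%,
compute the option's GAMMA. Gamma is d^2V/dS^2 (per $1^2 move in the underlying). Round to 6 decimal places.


Answer: Gamma = 0.009299

Derivation:
d1 = 0.0750208926; d2 = -0.2997457014
phi(d1) = 0.3978212082; exp(-qT) = 0.9980019987; exp(-rT) = 0.9980019987
Gamma = exp(-qT) * phi(d1) / (S * sigma * sqrt(T)) = 0.9980019987 * 0.3978212082 / (113.9300 * 0.5300 * 0.7071067812) = 0.009299


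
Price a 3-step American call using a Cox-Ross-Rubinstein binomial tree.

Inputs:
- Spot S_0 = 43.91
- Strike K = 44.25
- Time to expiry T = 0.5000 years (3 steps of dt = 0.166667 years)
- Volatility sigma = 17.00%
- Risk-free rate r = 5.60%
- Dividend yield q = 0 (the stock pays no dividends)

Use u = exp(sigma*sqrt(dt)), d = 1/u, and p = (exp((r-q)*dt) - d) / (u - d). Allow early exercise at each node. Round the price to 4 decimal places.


dt = T/N = 0.166667
u = exp(sigma*sqrt(dt)) = 1.071867; d = 1/u = 0.932951
p = (exp((r-q)*dt) - d) / (u - d) = 0.550158
Discount per step: exp(-r*dt) = 0.990710
Stock lattice S(k, i) with i counting down-moves:
  k=0: S(0,0) = 43.9100
  k=1: S(1,0) = 47.0657; S(1,1) = 40.9659
  k=2: S(2,0) = 50.4482; S(2,1) = 43.9100; S(2,2) = 38.2192
  k=3: S(3,0) = 54.0737; S(3,1) = 47.0657; S(3,2) = 40.9659; S(3,3) = 35.6566
Terminal payoffs V(N, i) = max(S_T - K, 0):
  V(3,0) = 9.823742; V(3,1) = 2.815690; V(3,2) = 0.000000; V(3,3) = 0.000000
Backward induction: V(k, i) = exp(-r*dt) * [p * V(k+1, i) + (1-p) * V(k+1, i+1)]; then take max(V_cont, immediate exercise) for American.
  V(2,0) = exp(-r*dt) * [p*9.823742 + (1-p)*2.815690] = 6.609250; exercise = 6.198172; V(2,0) = max -> 6.609250
  V(2,1) = exp(-r*dt) * [p*2.815690 + (1-p)*0.000000] = 1.534683; exercise = 0.000000; V(2,1) = max -> 1.534683
  V(2,2) = exp(-r*dt) * [p*0.000000 + (1-p)*0.000000] = 0.000000; exercise = 0.000000; V(2,2) = max -> 0.000000
  V(1,0) = exp(-r*dt) * [p*6.609250 + (1-p)*1.534683] = 4.286304; exercise = 2.815690; V(1,0) = max -> 4.286304
  V(1,1) = exp(-r*dt) * [p*1.534683 + (1-p)*0.000000] = 0.836475; exercise = 0.000000; V(1,1) = max -> 0.836475
  V(0,0) = exp(-r*dt) * [p*4.286304 + (1-p)*0.836475] = 2.709023; exercise = 0.000000; V(0,0) = max -> 2.709023

Answer: Price = V(0,0) = 2.7090


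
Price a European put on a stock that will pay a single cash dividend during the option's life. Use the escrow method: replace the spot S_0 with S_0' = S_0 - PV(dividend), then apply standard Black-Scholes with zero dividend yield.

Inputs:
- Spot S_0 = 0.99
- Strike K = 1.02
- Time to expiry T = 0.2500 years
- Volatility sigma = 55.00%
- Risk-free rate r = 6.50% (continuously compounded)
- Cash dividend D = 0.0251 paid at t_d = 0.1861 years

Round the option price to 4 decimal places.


PV(D) = D * exp(-r * t_d) = 0.0251 * 0.98797637 = 0.02479821
S_0' = S_0 - PV(D) = 0.9900 - 0.02479821 = 0.96520179
d1 = (ln(S_0'/K) + (r + sigma^2/2)*T) / (sigma*sqrt(T)) = -0.00421169
d2 = d1 - sigma*sqrt(T) = -0.27921169
exp(-rT) = 0.98388132
N(-d1) = 0.50168022; N(-d2) = 0.60995881
P = K * exp(-rT) * N(-d2) - S_0' * N(-d1) = 1.0200 * 0.98388132 * 0.60995881 - 0.96520179 * 0.50168022 = 0.1279

Answer: Price = 0.1279


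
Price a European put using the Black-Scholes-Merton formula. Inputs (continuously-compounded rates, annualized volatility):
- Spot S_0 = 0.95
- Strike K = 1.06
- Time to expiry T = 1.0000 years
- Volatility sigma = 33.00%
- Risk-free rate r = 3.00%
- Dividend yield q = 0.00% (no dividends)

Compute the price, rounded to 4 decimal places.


Answer: Price = 0.1727

Derivation:
d1 = (ln(S/K) + (r - q + 0.5*sigma^2) * T) / (sigma * sqrt(T)) = -0.07609758
d2 = d1 - sigma * sqrt(T) = -0.40609758
exp(-rT) = 0.97044553; exp(-qT) = 1.00000000
P = K * exp(-rT) * N(-d2) - S_0 * exp(-qT) * N(-d1)
N(-d1) = 0.53032927; N(-d2) = 0.65766455
P = 1.0600 * 0.97044553 * 0.65766455 - 0.9500 * 1.00000000 * 0.53032927 = 0.1727


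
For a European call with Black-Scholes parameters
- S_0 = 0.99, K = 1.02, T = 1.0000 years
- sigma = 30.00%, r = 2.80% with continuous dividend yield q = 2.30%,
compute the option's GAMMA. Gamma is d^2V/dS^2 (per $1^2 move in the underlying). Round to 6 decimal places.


d1 = 0.0671567895; d2 = -0.2328432105
phi(d1) = 0.3980436723; exp(-qT) = 0.9772624838; exp(-rT) = 0.9723883668
Gamma = exp(-qT) * phi(d1) / (S * sigma * sqrt(T)) = 0.9772624838 * 0.3980436723 / (0.9900 * 0.3000 * 1.0000000000) = 1.309741

Answer: Gamma = 1.309741


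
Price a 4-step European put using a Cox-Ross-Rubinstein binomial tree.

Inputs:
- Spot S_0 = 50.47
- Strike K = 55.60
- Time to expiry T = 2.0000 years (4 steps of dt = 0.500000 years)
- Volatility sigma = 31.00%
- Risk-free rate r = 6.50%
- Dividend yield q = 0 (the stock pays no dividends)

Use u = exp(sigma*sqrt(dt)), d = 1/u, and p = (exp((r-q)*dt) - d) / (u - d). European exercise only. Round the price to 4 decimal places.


dt = T/N = 0.500000
u = exp(sigma*sqrt(dt)) = 1.245084; d = 1/u = 0.803159
p = (exp((r-q)*dt) - d) / (u - d) = 0.520168
Discount per step: exp(-r*dt) = 0.968022
Stock lattice S(k, i) with i counting down-moves:
  k=0: S(0,0) = 50.4700
  k=1: S(1,0) = 62.8394; S(1,1) = 40.5354
  k=2: S(2,0) = 78.2403; S(2,1) = 50.4700; S(2,2) = 32.5564
  k=3: S(3,0) = 97.4158; S(3,1) = 62.8394; S(3,2) = 40.5354; S(3,3) = 26.1479
  k=4: S(4,0) = 121.2909; S(4,1) = 78.2403; S(4,2) = 50.4700; S(4,3) = 32.5564; S(4,4) = 21.0009
Terminal payoffs V(N, i) = max(K - S_T, 0):
  V(4,0) = 0.000000; V(4,1) = 0.000000; V(4,2) = 5.130000; V(4,3) = 23.043635; V(4,4) = 34.599071
Backward induction: V(k, i) = exp(-r*dt) * [p * V(k+1, i) + (1-p) * V(k+1, i+1)].
  V(3,0) = exp(-r*dt) * [p*0.000000 + (1-p)*0.000000] = 0.000000
  V(3,1) = exp(-r*dt) * [p*0.000000 + (1-p)*5.130000] = 2.382827
  V(3,2) = exp(-r*dt) * [p*5.130000 + (1-p)*23.043635] = 13.286635
  V(3,3) = exp(-r*dt) * [p*23.043635 + (1-p)*34.599071] = 27.674124
  V(2,0) = exp(-r*dt) * [p*0.000000 + (1-p)*2.382827] = 1.106796
  V(2,1) = exp(-r*dt) * [p*2.382827 + (1-p)*13.286635] = 7.371324
  V(2,2) = exp(-r*dt) * [p*13.286635 + (1-p)*27.674124] = 19.544586
  V(1,0) = exp(-r*dt) * [p*1.106796 + (1-p)*7.371324] = 3.981205
  V(1,1) = exp(-r*dt) * [p*7.371324 + (1-p)*19.544586] = 12.789949
  V(0,0) = exp(-r*dt) * [p*3.981205 + (1-p)*12.789949] = 7.945457

Answer: Price = V(0,0) = 7.9455


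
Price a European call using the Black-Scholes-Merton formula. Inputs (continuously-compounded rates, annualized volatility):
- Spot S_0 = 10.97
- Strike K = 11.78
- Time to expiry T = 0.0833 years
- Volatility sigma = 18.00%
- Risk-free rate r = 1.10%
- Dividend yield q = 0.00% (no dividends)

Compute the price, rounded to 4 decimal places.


d1 = (ln(S/K) + (r - q + 0.5*sigma^2) * T) / (sigma * sqrt(T)) = -1.32765433
d2 = d1 - sigma * sqrt(T) = -1.37960546
exp(-rT) = 0.99908412; exp(-qT) = 1.00000000
C = S_0 * exp(-qT) * N(d1) - K * exp(-rT) * N(d2)
N(d1) = 0.09214616; N(d2) = 0.08385408
C = 10.9700 * 1.00000000 * 0.09214616 - 11.7800 * 0.99908412 * 0.08385408 = 0.0239

Answer: Price = 0.0239


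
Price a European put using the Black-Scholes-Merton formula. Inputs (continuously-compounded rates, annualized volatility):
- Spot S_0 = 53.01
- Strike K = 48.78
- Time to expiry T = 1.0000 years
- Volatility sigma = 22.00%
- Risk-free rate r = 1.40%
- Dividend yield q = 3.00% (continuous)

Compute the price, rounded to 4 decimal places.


Answer: Price = 2.8895

Derivation:
d1 = (ln(S/K) + (r - q + 0.5*sigma^2) * T) / (sigma * sqrt(T)) = 0.41527356
d2 = d1 - sigma * sqrt(T) = 0.19527356
exp(-rT) = 0.98609754; exp(-qT) = 0.97044553
P = K * exp(-rT) * N(-d2) - S_0 * exp(-qT) * N(-d1)
N(-d1) = 0.33897083; N(-d2) = 0.42258940
P = 48.7800 * 0.98609754 * 0.42258940 - 53.0100 * 0.97044553 * 0.33897083 = 2.8895


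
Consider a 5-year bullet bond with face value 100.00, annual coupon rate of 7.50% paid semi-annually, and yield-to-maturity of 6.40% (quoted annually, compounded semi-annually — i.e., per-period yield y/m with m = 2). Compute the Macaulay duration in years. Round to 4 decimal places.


Answer: Macaulay duration = 4.2799 years

Derivation:
Coupon per period c = face * coupon_rate / m = 3.750000
Periods per year m = 2; per-period yield y/m = 0.032000
Number of cashflows N = 10
Cashflows (t years, CF_t, discount factor 1/(1+y/m)^(m*t), PV):
  t = 0.5000: CF_t = 3.750000, DF = 0.968992, PV = 3.633721
  t = 1.0000: CF_t = 3.750000, DF = 0.938946, PV = 3.521047
  t = 1.5000: CF_t = 3.750000, DF = 0.909831, PV = 3.411868
  t = 2.0000: CF_t = 3.750000, DF = 0.881620, PV = 3.306073
  t = 2.5000: CF_t = 3.750000, DF = 0.854283, PV = 3.203559
  t = 3.0000: CF_t = 3.750000, DF = 0.827793, PV = 3.104224
  t = 3.5000: CF_t = 3.750000, DF = 0.802125, PV = 3.007969
  t = 4.0000: CF_t = 3.750000, DF = 0.777253, PV = 2.914699
  t = 4.5000: CF_t = 3.750000, DF = 0.753152, PV = 2.824321
  t = 5.0000: CF_t = 103.750000, DF = 0.729799, PV = 75.716605
Price P = sum_t PV_t = 104.644087
Macaulay numerator sum_t t * PV_t:
  t * PV_t at t = 0.5000: 1.816860
  t * PV_t at t = 1.0000: 3.521047
  t * PV_t at t = 1.5000: 5.117801
  t * PV_t at t = 2.0000: 6.612147
  t * PV_t at t = 2.5000: 8.008899
  t * PV_t at t = 3.0000: 9.312673
  t * PV_t at t = 3.5000: 10.527892
  t * PV_t at t = 4.0000: 11.658795
  t * PV_t at t = 4.5000: 12.709443
  t * PV_t at t = 5.0000: 378.583025
Macaulay duration D = (sum_t t * PV_t) / P = 447.868582 / 104.644087 = 4.279923


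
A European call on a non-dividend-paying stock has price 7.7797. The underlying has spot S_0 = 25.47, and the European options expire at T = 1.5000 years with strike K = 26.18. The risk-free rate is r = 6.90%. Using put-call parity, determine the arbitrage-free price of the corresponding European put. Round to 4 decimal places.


Put-call parity: C - P = S_0 * exp(-qT) - K * exp(-rT).
S_0 * exp(-qT) = 25.4700 * 1.00000000 = 25.47000000
K * exp(-rT) = 26.1800 * 0.90167602 = 23.60587828
P = C - S*exp(-qT) + K*exp(-rT)
P = 7.7797 - 25.47000000 + 23.60587828 = 5.9156

Answer: Put price = 5.9156


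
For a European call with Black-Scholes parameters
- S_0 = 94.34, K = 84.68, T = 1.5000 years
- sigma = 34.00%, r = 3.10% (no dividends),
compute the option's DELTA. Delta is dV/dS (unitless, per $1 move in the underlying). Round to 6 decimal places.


d1 = 0.5792943139; d2 = 0.1628810576
phi(d1) = 0.3373178951; exp(-qT) = 1.0000000000; exp(-rT) = 0.9545645606
N(d1) = 0.7188046992
Delta = exp(-qT) * N(d1) = 1.0000000000 * 0.7188046992 = 0.718805

Answer: Delta = 0.718805


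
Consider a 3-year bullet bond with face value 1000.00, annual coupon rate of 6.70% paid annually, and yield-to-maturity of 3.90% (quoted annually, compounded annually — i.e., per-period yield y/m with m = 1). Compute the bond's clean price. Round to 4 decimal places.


Coupon per period c = face * coupon_rate / m = 67.000000
Periods per year m = 1; per-period yield y/m = 0.039000
Number of cashflows N = 3
Cashflows (t years, CF_t, discount factor 1/(1+y/m)^(m*t), PV):
  t = 1.0000: CF_t = 67.000000, DF = 0.962464, PV = 64.485082
  t = 2.0000: CF_t = 67.000000, DF = 0.926337, PV = 62.064564
  t = 3.0000: CF_t = 1067.000000, DF = 0.891566, PV = 951.300613
Price P = sum_t PV_t = 1077.850259

Answer: Price = 1077.8503


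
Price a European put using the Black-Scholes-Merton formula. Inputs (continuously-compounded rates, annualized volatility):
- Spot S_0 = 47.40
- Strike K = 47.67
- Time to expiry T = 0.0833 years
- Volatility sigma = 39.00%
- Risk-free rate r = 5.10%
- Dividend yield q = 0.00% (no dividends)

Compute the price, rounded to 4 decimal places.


d1 = (ln(S/K) + (r - q + 0.5*sigma^2) * T) / (sigma * sqrt(T)) = 0.04356068
d2 = d1 - sigma * sqrt(T) = -0.06900010
exp(-rT) = 0.99576071; exp(-qT) = 1.00000000
P = K * exp(-rT) * N(-d2) - S_0 * exp(-qT) * N(-d1)
N(-d1) = 0.48262730; N(-d2) = 0.52750523
P = 47.6700 * 0.99576071 * 0.52750523 - 47.4000 * 1.00000000 * 0.48262730 = 2.1630

Answer: Price = 2.1630


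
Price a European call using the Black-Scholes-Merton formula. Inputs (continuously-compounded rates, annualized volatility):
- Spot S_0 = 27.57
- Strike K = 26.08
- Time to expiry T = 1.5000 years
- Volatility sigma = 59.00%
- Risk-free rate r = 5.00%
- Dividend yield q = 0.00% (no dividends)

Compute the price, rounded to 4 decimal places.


Answer: Price = 9.1030

Derivation:
d1 = (ln(S/K) + (r - q + 0.5*sigma^2) * T) / (sigma * sqrt(T)) = 0.54198003
d2 = d1 - sigma * sqrt(T) = -0.18061944
exp(-rT) = 0.92774349; exp(-qT) = 1.00000000
C = S_0 * exp(-qT) * N(d1) - K * exp(-rT) * N(d2)
N(d1) = 0.70608387; N(d2) = 0.42833315
C = 27.5700 * 1.00000000 * 0.70608387 - 26.0800 * 0.92774349 * 0.42833315 = 9.1030


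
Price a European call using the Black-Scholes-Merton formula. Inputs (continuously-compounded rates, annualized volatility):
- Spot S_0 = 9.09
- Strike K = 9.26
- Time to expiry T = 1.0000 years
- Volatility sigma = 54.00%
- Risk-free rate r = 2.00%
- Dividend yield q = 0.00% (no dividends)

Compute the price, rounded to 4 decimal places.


Answer: Price = 1.9400

Derivation:
d1 = (ln(S/K) + (r - q + 0.5*sigma^2) * T) / (sigma * sqrt(T)) = 0.27272381
d2 = d1 - sigma * sqrt(T) = -0.26727619
exp(-rT) = 0.98019867; exp(-qT) = 1.00000000
C = S_0 * exp(-qT) * N(d1) - K * exp(-rT) * N(d2)
N(d1) = 0.60746724; N(d2) = 0.39462826
C = 9.0900 * 1.00000000 * 0.60746724 - 9.2600 * 0.98019867 * 0.39462826 = 1.9400


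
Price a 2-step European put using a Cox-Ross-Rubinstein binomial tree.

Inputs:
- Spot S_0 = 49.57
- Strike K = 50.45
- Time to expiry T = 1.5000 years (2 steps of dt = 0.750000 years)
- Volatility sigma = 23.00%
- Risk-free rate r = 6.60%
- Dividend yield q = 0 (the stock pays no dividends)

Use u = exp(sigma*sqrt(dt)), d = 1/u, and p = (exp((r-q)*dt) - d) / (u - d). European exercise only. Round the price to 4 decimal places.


dt = T/N = 0.750000
u = exp(sigma*sqrt(dt)) = 1.220409; d = 1/u = 0.819398
p = (exp((r-q)*dt) - d) / (u - d) = 0.576912
Discount per step: exp(-r*dt) = 0.951705
Stock lattice S(k, i) with i counting down-moves:
  k=0: S(0,0) = 49.5700
  k=1: S(1,0) = 60.4957; S(1,1) = 40.6175
  k=2: S(2,0) = 73.8294; S(2,1) = 49.5700; S(2,2) = 33.2819
Terminal payoffs V(N, i) = max(K - S_T, 0):
  V(2,0) = 0.000000; V(2,1) = 0.880000; V(2,2) = 17.168086
Backward induction: V(k, i) = exp(-r*dt) * [p * V(k+1, i) + (1-p) * V(k+1, i+1)].
  V(1,0) = exp(-r*dt) * [p*0.000000 + (1-p)*0.880000] = 0.354337
  V(1,1) = exp(-r*dt) * [p*0.880000 + (1-p)*17.168086] = 7.395986
  V(0,0) = exp(-r*dt) * [p*0.354337 + (1-p)*7.395986] = 3.172582

Answer: Price = V(0,0) = 3.1726


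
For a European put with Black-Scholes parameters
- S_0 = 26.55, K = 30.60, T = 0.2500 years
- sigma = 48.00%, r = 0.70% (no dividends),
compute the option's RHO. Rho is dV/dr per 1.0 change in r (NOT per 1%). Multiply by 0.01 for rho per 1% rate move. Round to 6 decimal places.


d1 = -0.4642510886; d2 = -0.7042510886
phi(d1) = 0.3581859300; exp(-qT) = 1.0000000000; exp(-rT) = 0.9982515304
N(-d2) = 0.7593617898
Rho = -K*T*exp(-rT)*N(-d2) = -30.6000 * 0.2500 * 0.9982515304 * 0.7593617898 = -5.798961

Answer: Rho = -5.798961


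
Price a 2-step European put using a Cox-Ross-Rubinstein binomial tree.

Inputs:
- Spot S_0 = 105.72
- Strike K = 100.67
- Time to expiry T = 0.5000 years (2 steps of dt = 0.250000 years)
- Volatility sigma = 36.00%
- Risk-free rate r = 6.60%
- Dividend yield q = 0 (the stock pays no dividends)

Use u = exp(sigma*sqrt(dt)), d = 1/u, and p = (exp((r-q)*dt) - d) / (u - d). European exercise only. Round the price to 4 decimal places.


Answer: Price = V(0,0) = 6.4813

Derivation:
dt = T/N = 0.250000
u = exp(sigma*sqrt(dt)) = 1.197217; d = 1/u = 0.835270
p = (exp((r-q)*dt) - d) / (u - d) = 0.501086
Discount per step: exp(-r*dt) = 0.983635
Stock lattice S(k, i) with i counting down-moves:
  k=0: S(0,0) = 105.7200
  k=1: S(1,0) = 126.5698; S(1,1) = 88.3048
  k=2: S(2,0) = 151.5316; S(2,1) = 105.7200; S(2,2) = 73.7583
Terminal payoffs V(N, i) = max(K - S_T, 0):
  V(2,0) = 0.000000; V(2,1) = 0.000000; V(2,2) = 26.911659
Backward induction: V(k, i) = exp(-r*dt) * [p * V(k+1, i) + (1-p) * V(k+1, i+1)].
  V(1,0) = exp(-r*dt) * [p*0.000000 + (1-p)*0.000000] = 0.000000
  V(1,1) = exp(-r*dt) * [p*0.000000 + (1-p)*26.911659] = 13.206881
  V(0,0) = exp(-r*dt) * [p*0.000000 + (1-p)*13.206881] = 6.481269


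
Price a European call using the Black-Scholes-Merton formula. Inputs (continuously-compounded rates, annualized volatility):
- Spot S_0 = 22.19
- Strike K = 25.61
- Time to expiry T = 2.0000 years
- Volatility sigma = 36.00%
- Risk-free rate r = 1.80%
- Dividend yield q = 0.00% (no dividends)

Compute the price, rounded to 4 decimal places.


d1 = (ln(S/K) + (r - q + 0.5*sigma^2) * T) / (sigma * sqrt(T)) = 0.04372048
d2 = d1 - sigma * sqrt(T) = -0.46539640
exp(-rT) = 0.96464029; exp(-qT) = 1.00000000
C = S_0 * exp(-qT) * N(d1) - K * exp(-rT) * N(d2)
N(d1) = 0.51743639; N(d2) = 0.32082381
C = 22.1900 * 1.00000000 * 0.51743639 - 25.6100 * 0.96464029 * 0.32082381 = 3.5561

Answer: Price = 3.5561


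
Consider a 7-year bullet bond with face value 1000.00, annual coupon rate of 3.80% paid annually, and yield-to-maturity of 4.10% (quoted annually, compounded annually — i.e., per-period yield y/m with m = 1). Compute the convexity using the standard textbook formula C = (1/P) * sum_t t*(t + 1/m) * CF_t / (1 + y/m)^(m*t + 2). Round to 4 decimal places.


Coupon per period c = face * coupon_rate / m = 38.000000
Periods per year m = 1; per-period yield y/m = 0.041000
Number of cashflows N = 7
Cashflows (t years, CF_t, discount factor 1/(1+y/m)^(m*t), PV):
  t = 1.0000: CF_t = 38.000000, DF = 0.960615, PV = 36.503362
  t = 2.0000: CF_t = 38.000000, DF = 0.922781, PV = 35.065670
  t = 3.0000: CF_t = 38.000000, DF = 0.886437, PV = 33.684601
  t = 4.0000: CF_t = 38.000000, DF = 0.851524, PV = 32.357926
  t = 5.0000: CF_t = 38.000000, DF = 0.817987, PV = 31.083502
  t = 6.0000: CF_t = 38.000000, DF = 0.785770, PV = 29.859272
  t = 7.0000: CF_t = 1038.000000, DF = 0.754823, PV = 783.505856
Price P = sum_t PV_t = 982.060190
Convexity numerator sum_t t*(t + 1/m) * CF_t / (1+y/m)^(m*t + 2):
  t = 1.0000: term = 67.369202
  t = 2.0000: term = 194.147556
  t = 3.0000: term = 373.002030
  t = 4.0000: term = 597.185446
  t = 5.0000: term = 860.497761
  t = 6.0000: term = 1157.249631
  t = 7.0000: term = 40488.232194
Convexity = (1/P) * sum = 43737.683821 / 982.060190 = 44.536663

Answer: Convexity = 44.5367


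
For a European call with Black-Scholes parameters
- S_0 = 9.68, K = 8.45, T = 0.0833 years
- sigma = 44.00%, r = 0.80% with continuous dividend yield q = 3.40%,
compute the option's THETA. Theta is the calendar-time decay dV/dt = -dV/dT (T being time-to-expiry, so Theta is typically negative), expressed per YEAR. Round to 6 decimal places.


d1 = 1.1165544842; d2 = 0.9895628310
phi(d1) = 0.2138916948; exp(-qT) = 0.9971718069; exp(-rT) = 0.9993338220
Theta = -S*exp(-qT)*phi(d1)*sigma/(2*sqrt(T)) - r*K*exp(-rT)*N(d2) + q*S*exp(-qT)*N(d1)
N(d1) = 0.8679075690; N(d2) = 0.8388060775; sqrt(T) = 0.2886173938
Term 1 = -9.6800 * 0.9971718069 * 0.2138916948 * 0.4400 / (2 * 0.2886173938) = -1.5737634336
Term 2 = -0.0080 * 8.4500 * 0.9993338220 * 0.8388060775 = -0.0566655164
Term 3 = 0.0340 * 9.6800 * 0.9971718069 * 0.8679075690 = 0.2848378778
Theta = -1.5737634336 + (-0.0566655164) + (0.2848378778) = -1.345591

Answer: Theta = -1.345591


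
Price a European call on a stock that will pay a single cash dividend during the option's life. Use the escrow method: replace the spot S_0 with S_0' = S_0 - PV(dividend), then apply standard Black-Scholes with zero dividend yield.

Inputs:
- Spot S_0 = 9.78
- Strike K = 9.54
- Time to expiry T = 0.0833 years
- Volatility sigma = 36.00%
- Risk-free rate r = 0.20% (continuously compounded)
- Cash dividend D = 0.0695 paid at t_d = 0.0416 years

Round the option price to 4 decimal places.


Answer: Price = 0.4907

Derivation:
PV(D) = D * exp(-r * t_d) = 0.0695 * 0.99991680 = 0.06949422
S_0' = S_0 - PV(D) = 9.7800 - 0.06949422 = 9.71050578
d1 = (ln(S_0'/K) + (r + sigma^2/2)*T) / (sigma*sqrt(T)) = 0.22405022
d2 = d1 - sigma*sqrt(T) = 0.12014796
exp(-rT) = 0.99983341
N(d1) = 0.58864089; N(d2) = 0.54781703
C = S_0' * N(d1) - K * exp(-rT) * N(d2) = 9.71050578 * 0.58864089 - 9.5400 * 0.99983341 * 0.54781703 = 0.4907


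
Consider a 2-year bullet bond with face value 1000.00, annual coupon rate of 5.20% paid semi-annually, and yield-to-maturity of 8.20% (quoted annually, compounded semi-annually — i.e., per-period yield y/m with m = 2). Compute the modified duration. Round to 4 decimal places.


Coupon per period c = face * coupon_rate / m = 26.000000
Periods per year m = 2; per-period yield y/m = 0.041000
Number of cashflows N = 4
Cashflows (t years, CF_t, discount factor 1/(1+y/m)^(m*t), PV):
  t = 0.5000: CF_t = 26.000000, DF = 0.960615, PV = 24.975985
  t = 1.0000: CF_t = 26.000000, DF = 0.922781, PV = 23.992300
  t = 1.5000: CF_t = 26.000000, DF = 0.886437, PV = 23.047359
  t = 2.0000: CF_t = 1026.000000, DF = 0.851524, PV = 873.664004
Price P = sum_t PV_t = 945.679648
First compute Macaulay numerator sum_t t * PV_t:
  t * PV_t at t = 0.5000: 12.487992
  t * PV_t at t = 1.0000: 23.992300
  t * PV_t at t = 1.5000: 34.571038
  t * PV_t at t = 2.0000: 1747.328008
Macaulay duration D = 1818.379339 / 945.679648 = 1.922828
Modified duration = D / (1 + y/m) = 1.922828 / (1 + 0.041000) = 1.847097

Answer: Modified duration = 1.8471


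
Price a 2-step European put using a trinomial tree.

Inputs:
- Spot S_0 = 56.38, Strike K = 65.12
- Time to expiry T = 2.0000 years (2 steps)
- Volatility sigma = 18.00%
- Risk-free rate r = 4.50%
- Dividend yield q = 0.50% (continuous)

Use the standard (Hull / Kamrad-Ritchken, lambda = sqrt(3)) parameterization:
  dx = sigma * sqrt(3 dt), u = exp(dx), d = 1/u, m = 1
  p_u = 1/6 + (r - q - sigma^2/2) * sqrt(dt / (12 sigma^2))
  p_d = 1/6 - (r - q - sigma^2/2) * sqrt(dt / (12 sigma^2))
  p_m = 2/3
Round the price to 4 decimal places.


Answer: Price = V(0,0) = 8.2304

Derivation:
dt = T/N = 1.000000; dx = sigma*sqrt(3*dt) = 0.311769
u = exp(dx) = 1.365839; d = 1/u = 0.732151
p_u = 0.204836, p_m = 0.666667, p_d = 0.128497
Discount per step: exp(-r*dt) = 0.955997
Stock lattice S(k, j) with j the centered position index:
  k=0: S(0,+0) = 56.3800
  k=1: S(1,-1) = 41.2786; S(1,+0) = 56.3800; S(1,+1) = 77.0060
  k=2: S(2,-2) = 30.2222; S(2,-1) = 41.2786; S(2,+0) = 56.3800; S(2,+1) = 77.0060; S(2,+2) = 105.1779
Terminal payoffs V(N, j) = max(K - S_T, 0):
  V(2,-2) = 34.897817; V(2,-1) = 23.841353; V(2,+0) = 8.740000; V(2,+1) = 0.000000; V(2,+2) = 0.000000
Backward induction: V(k, j) = exp(-r*dt) * [p_u * V(k+1, j+1) + p_m * V(k+1, j) + p_d * V(k+1, j-1)]
  V(1,-1) = exp(-r*dt) * [p_u*8.740000 + p_m*23.841353 + p_d*34.897817] = 21.193298
  V(1,+0) = exp(-r*dt) * [p_u*0.000000 + p_m*8.740000 + p_d*23.841353] = 8.499027
  V(1,+1) = exp(-r*dt) * [p_u*0.000000 + p_m*0.000000 + p_d*8.740000] = 1.073649
  V(0,+0) = exp(-r*dt) * [p_u*1.073649 + p_m*8.499027 + p_d*21.193298] = 8.230396


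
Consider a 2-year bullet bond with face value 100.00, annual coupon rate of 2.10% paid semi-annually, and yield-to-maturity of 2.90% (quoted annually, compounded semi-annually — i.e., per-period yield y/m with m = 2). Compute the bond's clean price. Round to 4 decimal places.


Answer: Price = 98.4564

Derivation:
Coupon per period c = face * coupon_rate / m = 1.050000
Periods per year m = 2; per-period yield y/m = 0.014500
Number of cashflows N = 4
Cashflows (t years, CF_t, discount factor 1/(1+y/m)^(m*t), PV):
  t = 0.5000: CF_t = 1.050000, DF = 0.985707, PV = 1.034993
  t = 1.0000: CF_t = 1.050000, DF = 0.971619, PV = 1.020200
  t = 1.5000: CF_t = 1.050000, DF = 0.957732, PV = 1.005618
  t = 2.0000: CF_t = 101.050000, DF = 0.944043, PV = 95.395549
Price P = sum_t PV_t = 98.456360


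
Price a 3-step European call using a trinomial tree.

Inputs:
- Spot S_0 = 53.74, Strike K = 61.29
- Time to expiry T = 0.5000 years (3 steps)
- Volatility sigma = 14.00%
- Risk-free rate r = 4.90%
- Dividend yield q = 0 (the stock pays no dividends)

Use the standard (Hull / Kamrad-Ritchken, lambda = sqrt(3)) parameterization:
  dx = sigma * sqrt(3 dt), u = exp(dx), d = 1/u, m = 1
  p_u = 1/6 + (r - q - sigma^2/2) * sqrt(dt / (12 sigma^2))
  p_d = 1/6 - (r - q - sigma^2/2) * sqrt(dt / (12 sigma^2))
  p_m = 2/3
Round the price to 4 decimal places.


Answer: Price = V(0,0) = 0.4137

Derivation:
dt = T/N = 0.166667; dx = sigma*sqrt(3*dt) = 0.098995
u = exp(dx) = 1.104061; d = 1/u = 0.905747
p_u = 0.199665, p_m = 0.666667, p_d = 0.133668
Discount per step: exp(-r*dt) = 0.991867
Stock lattice S(k, j) with j the centered position index:
  k=0: S(0,+0) = 53.7400
  k=1: S(1,-1) = 48.6749; S(1,+0) = 53.7400; S(1,+1) = 59.3322
  k=2: S(2,-2) = 44.0871; S(2,-1) = 48.6749; S(2,+0) = 53.7400; S(2,+1) = 59.3322; S(2,+2) = 65.5064
  k=3: S(3,-3) = 39.9318; S(3,-2) = 44.0871; S(3,-1) = 48.6749; S(3,+0) = 53.7400; S(3,+1) = 59.3322; S(3,+2) = 65.5064; S(3,+3) = 72.3230
Terminal payoffs V(N, j) = max(S_T - K, 0):
  V(3,-3) = 0.000000; V(3,-2) = 0.000000; V(3,-1) = 0.000000; V(3,+0) = 0.000000; V(3,+1) = 0.000000; V(3,+2) = 4.216377; V(3,+3) = 11.033018
Backward induction: V(k, j) = exp(-r*dt) * [p_u * V(k+1, j+1) + p_m * V(k+1, j) + p_d * V(k+1, j-1)]
  V(2,-2) = exp(-r*dt) * [p_u*0.000000 + p_m*0.000000 + p_d*0.000000] = 0.000000
  V(2,-1) = exp(-r*dt) * [p_u*0.000000 + p_m*0.000000 + p_d*0.000000] = 0.000000
  V(2,+0) = exp(-r*dt) * [p_u*0.000000 + p_m*0.000000 + p_d*0.000000] = 0.000000
  V(2,+1) = exp(-r*dt) * [p_u*4.216377 + p_m*0.000000 + p_d*0.000000] = 0.835016
  V(2,+2) = exp(-r*dt) * [p_u*11.033018 + p_m*4.216377 + p_d*0.000000] = 4.973046
  V(1,-1) = exp(-r*dt) * [p_u*0.000000 + p_m*0.000000 + p_d*0.000000] = 0.000000
  V(1,+0) = exp(-r*dt) * [p_u*0.835016 + p_m*0.000000 + p_d*0.000000] = 0.165367
  V(1,+1) = exp(-r*dt) * [p_u*4.973046 + p_m*0.835016 + p_d*0.000000] = 1.537017
  V(0,+0) = exp(-r*dt) * [p_u*1.537017 + p_m*0.165367 + p_d*0.000000] = 0.413741


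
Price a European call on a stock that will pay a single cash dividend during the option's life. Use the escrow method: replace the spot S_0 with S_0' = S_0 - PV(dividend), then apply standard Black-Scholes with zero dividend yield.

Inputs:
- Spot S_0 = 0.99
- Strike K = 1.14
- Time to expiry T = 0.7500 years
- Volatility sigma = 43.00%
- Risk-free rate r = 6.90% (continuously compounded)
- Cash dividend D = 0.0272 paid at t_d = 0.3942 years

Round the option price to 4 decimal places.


PV(D) = D * exp(-r * t_d) = 0.0272 * 0.97316678 = 0.02647014
S_0' = S_0 - PV(D) = 0.9900 - 0.02647014 = 0.96352986
d1 = (ln(S_0'/K) + (r + sigma^2/2)*T) / (sigma*sqrt(T)) = -0.12646001
d2 = d1 - sigma*sqrt(T) = -0.49885093
exp(-rT) = 0.94956623
N(d1) = 0.44968390; N(d2) = 0.30894220
C = S_0' * N(d1) - K * exp(-rT) * N(d2) = 0.96352986 * 0.44968390 - 1.1400 * 0.94956623 * 0.30894220 = 0.0989

Answer: Price = 0.0989


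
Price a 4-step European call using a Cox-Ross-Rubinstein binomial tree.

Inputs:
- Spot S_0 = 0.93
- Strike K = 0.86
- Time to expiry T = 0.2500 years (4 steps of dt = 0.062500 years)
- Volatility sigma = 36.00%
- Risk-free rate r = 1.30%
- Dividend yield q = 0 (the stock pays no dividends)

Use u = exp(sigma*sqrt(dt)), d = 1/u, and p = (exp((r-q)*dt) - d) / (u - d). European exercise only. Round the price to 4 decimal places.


Answer: Price = V(0,0) = 0.1102

Derivation:
dt = T/N = 0.062500
u = exp(sigma*sqrt(dt)) = 1.094174; d = 1/u = 0.913931
p = (exp((r-q)*dt) - d) / (u - d) = 0.482025
Discount per step: exp(-r*dt) = 0.999188
Stock lattice S(k, i) with i counting down-moves:
  k=0: S(0,0) = 0.9300
  k=1: S(1,0) = 1.0176; S(1,1) = 0.8500
  k=2: S(2,0) = 1.1134; S(2,1) = 0.9300; S(2,2) = 0.7768
  k=3: S(3,0) = 1.2183; S(3,1) = 1.0176; S(3,2) = 0.8500; S(3,3) = 0.7099
  k=4: S(4,0) = 1.3330; S(4,1) = 1.1134; S(4,2) = 0.9300; S(4,3) = 0.7768; S(4,4) = 0.6488
Terminal payoffs V(N, i) = max(S_T - K, 0):
  V(4,0) = 0.472996; V(4,1) = 0.253412; V(4,2) = 0.070000; V(4,3) = 0.000000; V(4,4) = 0.000000
Backward induction: V(k, i) = exp(-r*dt) * [p * V(k+1, i) + (1-p) * V(k+1, i+1)].
  V(3,0) = exp(-r*dt) * [p*0.472996 + (1-p)*0.253412] = 0.358965
  V(3,1) = exp(-r*dt) * [p*0.253412 + (1-p)*0.070000] = 0.158281
  V(3,2) = exp(-r*dt) * [p*0.070000 + (1-p)*0.000000] = 0.033714
  V(3,3) = exp(-r*dt) * [p*0.000000 + (1-p)*0.000000] = 0.000000
  V(2,0) = exp(-r*dt) * [p*0.358965 + (1-p)*0.158281] = 0.254809
  V(2,1) = exp(-r*dt) * [p*0.158281 + (1-p)*0.033714] = 0.093682
  V(2,2) = exp(-r*dt) * [p*0.033714 + (1-p)*0.000000] = 0.016238
  V(1,0) = exp(-r*dt) * [p*0.254809 + (1-p)*0.093682] = 0.171210
  V(1,1) = exp(-r*dt) * [p*0.093682 + (1-p)*0.016238] = 0.053524
  V(0,0) = exp(-r*dt) * [p*0.171210 + (1-p)*0.053524] = 0.110162


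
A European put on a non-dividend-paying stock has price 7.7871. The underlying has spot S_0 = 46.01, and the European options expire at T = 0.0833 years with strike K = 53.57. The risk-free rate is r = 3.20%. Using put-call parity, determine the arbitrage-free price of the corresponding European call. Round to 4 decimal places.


Answer: Call price = 0.3697

Derivation:
Put-call parity: C - P = S_0 * exp(-qT) - K * exp(-rT).
S_0 * exp(-qT) = 46.0100 * 1.00000000 = 46.01000000
K * exp(-rT) = 53.5700 * 0.99733795 = 53.42739396
C = P + S*exp(-qT) - K*exp(-rT)
C = 7.7871 + 46.01000000 - 53.42739396 = 0.3697


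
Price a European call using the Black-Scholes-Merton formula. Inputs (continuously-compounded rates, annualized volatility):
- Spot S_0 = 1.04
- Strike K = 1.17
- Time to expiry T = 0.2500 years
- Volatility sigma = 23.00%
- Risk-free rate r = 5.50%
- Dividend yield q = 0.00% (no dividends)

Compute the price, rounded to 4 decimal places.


d1 = (ln(S/K) + (r - q + 0.5*sigma^2) * T) / (sigma * sqrt(T)) = -0.84713509
d2 = d1 - sigma * sqrt(T) = -0.96213509
exp(-rT) = 0.98634410; exp(-qT) = 1.00000000
C = S_0 * exp(-qT) * N(d1) - K * exp(-rT) * N(d2)
N(d1) = 0.19845991; N(d2) = 0.16799087
C = 1.0400 * 1.00000000 * 0.19845991 - 1.1700 * 0.98634410 * 0.16799087 = 0.0125

Answer: Price = 0.0125


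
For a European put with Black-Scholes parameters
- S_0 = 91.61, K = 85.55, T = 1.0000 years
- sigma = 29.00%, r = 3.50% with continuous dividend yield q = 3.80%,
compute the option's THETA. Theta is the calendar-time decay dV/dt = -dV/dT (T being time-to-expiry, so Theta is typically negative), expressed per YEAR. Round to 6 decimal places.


Answer: Theta = -4.601588

Derivation:
d1 = 0.3706532265; d2 = 0.0806532265
phi(d1) = 0.3724582081; exp(-qT) = 0.9627129409; exp(-rT) = 0.9656054163
Theta = -S*exp(-qT)*phi(d1)*sigma/(2*sqrt(T)) + r*K*exp(-rT)*N(-d2) - q*S*exp(-qT)*N(-d1)
N(-d1) = 0.3554479162; N(-d2) = 0.4678588677; sqrt(T) = 1.0000000000
Term 1 = -91.6100 * 0.9627129409 * 0.3724582081 * 0.2900 / (2 * 1.0000000000) = -4.7630511415
Term 2 = 0.0350 * 85.5500 * 0.9656054163 * 0.4678588677 = 1.3527035096
Term 3 = -0.0380 * 91.6100 * 0.9627129409 * 0.3554479162 = -1.1912399837
Theta = -4.7630511415 + (1.3527035096) + (-1.1912399837) = -4.601588


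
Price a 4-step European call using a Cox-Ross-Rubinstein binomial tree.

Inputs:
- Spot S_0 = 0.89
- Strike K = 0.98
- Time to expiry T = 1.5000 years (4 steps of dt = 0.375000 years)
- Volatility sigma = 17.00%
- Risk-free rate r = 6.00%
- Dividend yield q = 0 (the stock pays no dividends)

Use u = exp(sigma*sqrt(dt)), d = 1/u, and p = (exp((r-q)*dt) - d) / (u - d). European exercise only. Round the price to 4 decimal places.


dt = T/N = 0.375000
u = exp(sigma*sqrt(dt)) = 1.109715; d = 1/u = 0.901132
p = (exp((r-q)*dt) - d) / (u - d) = 0.583091
Discount per step: exp(-r*dt) = 0.977751
Stock lattice S(k, i) with i counting down-moves:
  k=0: S(0,0) = 0.8900
  k=1: S(1,0) = 0.9876; S(1,1) = 0.8020
  k=2: S(2,0) = 1.0960; S(2,1) = 0.8900; S(2,2) = 0.7227
  k=3: S(3,0) = 1.2163; S(3,1) = 0.9876; S(3,2) = 0.8020; S(3,3) = 0.6513
  k=4: S(4,0) = 1.3497; S(4,1) = 1.0960; S(4,2) = 0.8900; S(4,3) = 0.7227; S(4,4) = 0.5869
Terminal payoffs V(N, i) = max(S_T - K, 0):
  V(4,0) = 0.369696; V(4,1) = 0.116006; V(4,2) = 0.000000; V(4,3) = 0.000000; V(4,4) = 0.000000
Backward induction: V(k, i) = exp(-r*dt) * [p * V(k+1, i) + (1-p) * V(k+1, i+1)].
  V(3,0) = exp(-r*dt) * [p*0.369696 + (1-p)*0.116006] = 0.258058
  V(3,1) = exp(-r*dt) * [p*0.116006 + (1-p)*0.000000] = 0.066137
  V(3,2) = exp(-r*dt) * [p*0.000000 + (1-p)*0.000000] = 0.000000
  V(3,3) = exp(-r*dt) * [p*0.000000 + (1-p)*0.000000] = 0.000000
  V(2,0) = exp(-r*dt) * [p*0.258058 + (1-p)*0.066137] = 0.174083
  V(2,1) = exp(-r*dt) * [p*0.066137 + (1-p)*0.000000] = 0.037706
  V(2,2) = exp(-r*dt) * [p*0.000000 + (1-p)*0.000000] = 0.000000
  V(1,0) = exp(-r*dt) * [p*0.174083 + (1-p)*0.037706] = 0.114618
  V(1,1) = exp(-r*dt) * [p*0.037706 + (1-p)*0.000000] = 0.021497
  V(0,0) = exp(-r*dt) * [p*0.114618 + (1-p)*0.021497] = 0.074109

Answer: Price = V(0,0) = 0.0741


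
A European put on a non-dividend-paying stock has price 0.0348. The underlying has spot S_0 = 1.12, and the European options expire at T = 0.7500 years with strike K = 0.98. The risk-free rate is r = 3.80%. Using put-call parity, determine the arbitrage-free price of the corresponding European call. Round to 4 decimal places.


Put-call parity: C - P = S_0 * exp(-qT) - K * exp(-rT).
S_0 * exp(-qT) = 1.1200 * 1.00000000 = 1.12000000
K * exp(-rT) = 0.9800 * 0.97190229 = 0.95246425
C = P + S*exp(-qT) - K*exp(-rT)
C = 0.0348 + 1.12000000 - 0.95246425 = 0.2023

Answer: Call price = 0.2023


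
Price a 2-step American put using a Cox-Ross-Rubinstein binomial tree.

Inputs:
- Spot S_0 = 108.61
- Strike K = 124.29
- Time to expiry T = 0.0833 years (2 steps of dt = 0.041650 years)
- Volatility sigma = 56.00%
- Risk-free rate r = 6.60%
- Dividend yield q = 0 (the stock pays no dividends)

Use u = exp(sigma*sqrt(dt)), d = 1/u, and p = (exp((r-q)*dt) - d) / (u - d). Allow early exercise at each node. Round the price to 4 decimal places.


Answer: Price = V(0,0) = 18.0131

Derivation:
dt = T/N = 0.041650
u = exp(sigma*sqrt(dt)) = 1.121073; d = 1/u = 0.892002
p = (exp((r-q)*dt) - d) / (u - d) = 0.483476
Discount per step: exp(-r*dt) = 0.997255
Stock lattice S(k, i) with i counting down-moves:
  k=0: S(0,0) = 108.6100
  k=1: S(1,0) = 121.7598; S(1,1) = 96.8804
  k=2: S(2,0) = 136.5017; S(2,1) = 108.6100; S(2,2) = 86.4175
Terminal payoffs V(N, i) = max(K - S_T, 0):
  V(2,0) = 0.000000; V(2,1) = 15.680000; V(2,2) = 37.872503
Backward induction: V(k, i) = exp(-r*dt) * [p * V(k+1, i) + (1-p) * V(k+1, i+1)]; then take max(V_cont, immediate exercise) for American.
  V(1,0) = exp(-r*dt) * [p*0.000000 + (1-p)*15.680000] = 8.076862; exercise = 2.530213; V(1,0) = max -> 8.076862
  V(1,1) = exp(-r*dt) * [p*15.680000 + (1-p)*37.872503] = 27.068447; exercise = 27.409639; V(1,1) = max -> 27.409639
  V(0,0) = exp(-r*dt) * [p*8.076862 + (1-p)*27.409639] = 18.013119; exercise = 15.680000; V(0,0) = max -> 18.013119


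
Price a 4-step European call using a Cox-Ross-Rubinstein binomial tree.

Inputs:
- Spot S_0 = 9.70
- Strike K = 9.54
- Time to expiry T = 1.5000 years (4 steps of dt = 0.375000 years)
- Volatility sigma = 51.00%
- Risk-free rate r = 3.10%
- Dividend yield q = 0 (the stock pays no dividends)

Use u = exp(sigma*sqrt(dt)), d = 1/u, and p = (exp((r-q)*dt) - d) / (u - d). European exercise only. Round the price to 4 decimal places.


dt = T/N = 0.375000
u = exp(sigma*sqrt(dt)) = 1.366578; d = 1/u = 0.731755
p = (exp((r-q)*dt) - d) / (u - d) = 0.440970
Discount per step: exp(-r*dt) = 0.988442
Stock lattice S(k, i) with i counting down-moves:
  k=0: S(0,0) = 9.7000
  k=1: S(1,0) = 13.2558; S(1,1) = 7.0980
  k=2: S(2,0) = 18.1151; S(2,1) = 9.7000; S(2,2) = 5.1940
  k=3: S(3,0) = 24.7557; S(3,1) = 13.2558; S(3,2) = 7.0980; S(3,3) = 3.8007
  k=4: S(4,0) = 33.8306; S(4,1) = 18.1151; S(4,2) = 9.7000; S(4,3) = 5.1940; S(4,4) = 2.7812
Terminal payoffs V(N, i) = max(S_T - K, 0):
  V(4,0) = 24.290598; V(4,1) = 8.575099; V(4,2) = 0.160000; V(4,3) = 0.000000; V(4,4) = 0.000000
Backward induction: V(k, i) = exp(-r*dt) * [p * V(k+1, i) + (1-p) * V(k+1, i+1)].
  V(3,0) = exp(-r*dt) * [p*24.290598 + (1-p)*8.575099] = 15.325959
  V(3,1) = exp(-r*dt) * [p*8.575099 + (1-p)*0.160000] = 3.826069
  V(3,2) = exp(-r*dt) * [p*0.160000 + (1-p)*0.000000] = 0.069740
  V(3,3) = exp(-r*dt) * [p*0.000000 + (1-p)*0.000000] = 0.000000
  V(2,0) = exp(-r*dt) * [p*15.325959 + (1-p)*3.826069] = 8.794345
  V(2,1) = exp(-r*dt) * [p*3.826069 + (1-p)*0.069740] = 1.706218
  V(2,2) = exp(-r*dt) * [p*0.069740 + (1-p)*0.000000] = 0.030398
  V(1,0) = exp(-r*dt) * [p*8.794345 + (1-p)*1.706218] = 4.776024
  V(1,1) = exp(-r*dt) * [p*1.706218 + (1-p)*0.030398] = 0.760492
  V(0,0) = exp(-r*dt) * [p*4.776024 + (1-p)*0.760492] = 2.501966

Answer: Price = V(0,0) = 2.5020


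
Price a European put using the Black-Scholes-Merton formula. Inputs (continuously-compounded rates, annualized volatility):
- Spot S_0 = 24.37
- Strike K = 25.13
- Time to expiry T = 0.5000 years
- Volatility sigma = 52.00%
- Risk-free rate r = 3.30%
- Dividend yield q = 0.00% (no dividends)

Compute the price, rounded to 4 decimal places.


Answer: Price = 3.7572

Derivation:
d1 = (ln(S/K) + (r - q + 0.5*sigma^2) * T) / (sigma * sqrt(T)) = 0.14520306
d2 = d1 - sigma * sqrt(T) = -0.22249246
exp(-rT) = 0.98363538; exp(-qT) = 1.00000000
P = K * exp(-rT) * N(-d2) - S_0 * exp(-qT) * N(-d1)
N(-d1) = 0.44227527; N(-d2) = 0.58803473
P = 25.1300 * 0.98363538 * 0.58803473 - 24.3700 * 1.00000000 * 0.44227527 = 3.7572
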